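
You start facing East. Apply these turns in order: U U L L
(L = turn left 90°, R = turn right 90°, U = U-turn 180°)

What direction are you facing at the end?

Answer: Final heading: West

Derivation:
Start: East
  U (U-turn (180°)) -> West
  U (U-turn (180°)) -> East
  L (left (90° counter-clockwise)) -> North
  L (left (90° counter-clockwise)) -> West
Final: West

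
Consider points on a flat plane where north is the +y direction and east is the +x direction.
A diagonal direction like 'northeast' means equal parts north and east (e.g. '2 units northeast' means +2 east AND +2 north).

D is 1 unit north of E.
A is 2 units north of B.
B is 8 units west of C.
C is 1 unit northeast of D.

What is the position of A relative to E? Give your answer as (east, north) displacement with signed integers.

Answer: A is at (east=-7, north=4) relative to E.

Derivation:
Place E at the origin (east=0, north=0).
  D is 1 unit north of E: delta (east=+0, north=+1); D at (east=0, north=1).
  C is 1 unit northeast of D: delta (east=+1, north=+1); C at (east=1, north=2).
  B is 8 units west of C: delta (east=-8, north=+0); B at (east=-7, north=2).
  A is 2 units north of B: delta (east=+0, north=+2); A at (east=-7, north=4).
Therefore A relative to E: (east=-7, north=4).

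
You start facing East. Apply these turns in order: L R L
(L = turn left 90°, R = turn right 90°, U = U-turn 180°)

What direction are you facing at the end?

Answer: Final heading: North

Derivation:
Start: East
  L (left (90° counter-clockwise)) -> North
  R (right (90° clockwise)) -> East
  L (left (90° counter-clockwise)) -> North
Final: North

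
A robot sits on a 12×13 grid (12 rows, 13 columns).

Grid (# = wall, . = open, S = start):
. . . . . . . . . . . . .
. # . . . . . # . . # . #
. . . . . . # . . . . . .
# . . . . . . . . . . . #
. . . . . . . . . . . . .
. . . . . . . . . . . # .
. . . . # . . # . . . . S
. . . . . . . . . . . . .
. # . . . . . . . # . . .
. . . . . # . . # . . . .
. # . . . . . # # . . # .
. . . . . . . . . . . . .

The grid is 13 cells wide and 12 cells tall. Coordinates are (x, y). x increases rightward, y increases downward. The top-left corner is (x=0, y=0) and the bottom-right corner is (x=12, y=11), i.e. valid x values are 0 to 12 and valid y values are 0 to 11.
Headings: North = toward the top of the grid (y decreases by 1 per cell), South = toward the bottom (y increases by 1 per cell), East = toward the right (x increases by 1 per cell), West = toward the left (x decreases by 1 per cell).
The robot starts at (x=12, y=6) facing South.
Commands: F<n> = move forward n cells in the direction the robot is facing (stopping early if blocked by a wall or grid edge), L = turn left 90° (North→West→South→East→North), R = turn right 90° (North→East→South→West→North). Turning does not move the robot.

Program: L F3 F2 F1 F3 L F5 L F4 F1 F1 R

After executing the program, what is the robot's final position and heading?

Answer: Final position: (x=6, y=4), facing North

Derivation:
Start: (x=12, y=6), facing South
  L: turn left, now facing East
  F3: move forward 0/3 (blocked), now at (x=12, y=6)
  F2: move forward 0/2 (blocked), now at (x=12, y=6)
  F1: move forward 0/1 (blocked), now at (x=12, y=6)
  F3: move forward 0/3 (blocked), now at (x=12, y=6)
  L: turn left, now facing North
  F5: move forward 2/5 (blocked), now at (x=12, y=4)
  L: turn left, now facing West
  F4: move forward 4, now at (x=8, y=4)
  F1: move forward 1, now at (x=7, y=4)
  F1: move forward 1, now at (x=6, y=4)
  R: turn right, now facing North
Final: (x=6, y=4), facing North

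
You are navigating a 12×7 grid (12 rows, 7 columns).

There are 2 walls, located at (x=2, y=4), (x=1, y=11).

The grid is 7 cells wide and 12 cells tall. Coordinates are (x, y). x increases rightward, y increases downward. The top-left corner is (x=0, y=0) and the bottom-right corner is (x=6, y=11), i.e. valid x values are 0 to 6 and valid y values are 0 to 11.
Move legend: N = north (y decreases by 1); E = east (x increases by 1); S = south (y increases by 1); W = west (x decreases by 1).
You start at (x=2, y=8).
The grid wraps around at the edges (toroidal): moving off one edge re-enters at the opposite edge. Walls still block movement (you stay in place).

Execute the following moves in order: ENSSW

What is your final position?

Answer: Final position: (x=2, y=9)

Derivation:
Start: (x=2, y=8)
  E (east): (x=2, y=8) -> (x=3, y=8)
  N (north): (x=3, y=8) -> (x=3, y=7)
  S (south): (x=3, y=7) -> (x=3, y=8)
  S (south): (x=3, y=8) -> (x=3, y=9)
  W (west): (x=3, y=9) -> (x=2, y=9)
Final: (x=2, y=9)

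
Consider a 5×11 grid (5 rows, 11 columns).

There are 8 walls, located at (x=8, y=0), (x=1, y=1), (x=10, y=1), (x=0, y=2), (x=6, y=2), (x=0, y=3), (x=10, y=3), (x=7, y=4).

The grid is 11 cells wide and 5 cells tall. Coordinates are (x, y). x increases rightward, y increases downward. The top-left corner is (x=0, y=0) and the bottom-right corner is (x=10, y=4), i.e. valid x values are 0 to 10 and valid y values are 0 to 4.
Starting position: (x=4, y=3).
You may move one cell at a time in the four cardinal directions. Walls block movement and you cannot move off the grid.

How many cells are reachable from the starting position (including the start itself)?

BFS flood-fill from (x=4, y=3):
  Distance 0: (x=4, y=3)
  Distance 1: (x=4, y=2), (x=3, y=3), (x=5, y=3), (x=4, y=4)
  Distance 2: (x=4, y=1), (x=3, y=2), (x=5, y=2), (x=2, y=3), (x=6, y=3), (x=3, y=4), (x=5, y=4)
  Distance 3: (x=4, y=0), (x=3, y=1), (x=5, y=1), (x=2, y=2), (x=1, y=3), (x=7, y=3), (x=2, y=4), (x=6, y=4)
  Distance 4: (x=3, y=0), (x=5, y=0), (x=2, y=1), (x=6, y=1), (x=1, y=2), (x=7, y=2), (x=8, y=3), (x=1, y=4)
  Distance 5: (x=2, y=0), (x=6, y=0), (x=7, y=1), (x=8, y=2), (x=9, y=3), (x=0, y=4), (x=8, y=4)
  Distance 6: (x=1, y=0), (x=7, y=0), (x=8, y=1), (x=9, y=2), (x=9, y=4)
  Distance 7: (x=0, y=0), (x=9, y=1), (x=10, y=2), (x=10, y=4)
  Distance 8: (x=9, y=0), (x=0, y=1)
  Distance 9: (x=10, y=0)
Total reachable: 47 (grid has 47 open cells total)

Answer: Reachable cells: 47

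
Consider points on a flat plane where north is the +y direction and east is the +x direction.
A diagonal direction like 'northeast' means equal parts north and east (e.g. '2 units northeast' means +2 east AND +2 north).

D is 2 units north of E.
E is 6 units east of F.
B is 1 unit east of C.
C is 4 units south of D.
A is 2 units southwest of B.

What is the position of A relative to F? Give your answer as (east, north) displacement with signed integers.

Answer: A is at (east=5, north=-4) relative to F.

Derivation:
Place F at the origin (east=0, north=0).
  E is 6 units east of F: delta (east=+6, north=+0); E at (east=6, north=0).
  D is 2 units north of E: delta (east=+0, north=+2); D at (east=6, north=2).
  C is 4 units south of D: delta (east=+0, north=-4); C at (east=6, north=-2).
  B is 1 unit east of C: delta (east=+1, north=+0); B at (east=7, north=-2).
  A is 2 units southwest of B: delta (east=-2, north=-2); A at (east=5, north=-4).
Therefore A relative to F: (east=5, north=-4).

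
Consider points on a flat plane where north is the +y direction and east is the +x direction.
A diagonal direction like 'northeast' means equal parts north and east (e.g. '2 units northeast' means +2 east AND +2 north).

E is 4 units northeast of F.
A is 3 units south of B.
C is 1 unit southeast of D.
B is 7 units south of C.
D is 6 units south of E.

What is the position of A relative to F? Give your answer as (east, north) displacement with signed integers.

Answer: A is at (east=5, north=-13) relative to F.

Derivation:
Place F at the origin (east=0, north=0).
  E is 4 units northeast of F: delta (east=+4, north=+4); E at (east=4, north=4).
  D is 6 units south of E: delta (east=+0, north=-6); D at (east=4, north=-2).
  C is 1 unit southeast of D: delta (east=+1, north=-1); C at (east=5, north=-3).
  B is 7 units south of C: delta (east=+0, north=-7); B at (east=5, north=-10).
  A is 3 units south of B: delta (east=+0, north=-3); A at (east=5, north=-13).
Therefore A relative to F: (east=5, north=-13).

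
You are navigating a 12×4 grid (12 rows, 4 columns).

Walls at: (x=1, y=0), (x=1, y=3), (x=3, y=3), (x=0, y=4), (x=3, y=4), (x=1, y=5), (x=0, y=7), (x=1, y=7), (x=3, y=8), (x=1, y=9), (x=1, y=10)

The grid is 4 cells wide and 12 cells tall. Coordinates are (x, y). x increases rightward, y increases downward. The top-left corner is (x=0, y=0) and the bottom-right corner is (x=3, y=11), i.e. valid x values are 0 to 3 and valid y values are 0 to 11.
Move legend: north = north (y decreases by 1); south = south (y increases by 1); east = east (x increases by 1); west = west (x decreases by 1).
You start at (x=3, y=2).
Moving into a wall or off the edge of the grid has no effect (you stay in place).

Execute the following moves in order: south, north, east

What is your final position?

Start: (x=3, y=2)
  south (south): blocked, stay at (x=3, y=2)
  north (north): (x=3, y=2) -> (x=3, y=1)
  east (east): blocked, stay at (x=3, y=1)
Final: (x=3, y=1)

Answer: Final position: (x=3, y=1)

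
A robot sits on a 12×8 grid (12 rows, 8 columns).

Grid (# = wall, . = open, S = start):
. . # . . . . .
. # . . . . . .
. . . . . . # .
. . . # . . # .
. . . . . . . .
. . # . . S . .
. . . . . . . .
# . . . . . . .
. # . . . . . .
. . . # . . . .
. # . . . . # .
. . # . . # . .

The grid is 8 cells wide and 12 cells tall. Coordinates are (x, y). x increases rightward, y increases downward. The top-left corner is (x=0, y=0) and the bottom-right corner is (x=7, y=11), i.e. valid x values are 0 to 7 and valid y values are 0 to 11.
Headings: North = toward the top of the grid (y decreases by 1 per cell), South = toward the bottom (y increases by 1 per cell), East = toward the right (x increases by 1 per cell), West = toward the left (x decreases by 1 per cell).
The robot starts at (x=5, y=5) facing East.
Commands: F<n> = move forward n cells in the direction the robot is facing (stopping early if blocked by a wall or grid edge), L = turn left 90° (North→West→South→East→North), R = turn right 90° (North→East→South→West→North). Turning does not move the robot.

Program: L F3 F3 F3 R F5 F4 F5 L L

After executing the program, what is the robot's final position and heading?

Start: (x=5, y=5), facing East
  L: turn left, now facing North
  F3: move forward 3, now at (x=5, y=2)
  F3: move forward 2/3 (blocked), now at (x=5, y=0)
  F3: move forward 0/3 (blocked), now at (x=5, y=0)
  R: turn right, now facing East
  F5: move forward 2/5 (blocked), now at (x=7, y=0)
  F4: move forward 0/4 (blocked), now at (x=7, y=0)
  F5: move forward 0/5 (blocked), now at (x=7, y=0)
  L: turn left, now facing North
  L: turn left, now facing West
Final: (x=7, y=0), facing West

Answer: Final position: (x=7, y=0), facing West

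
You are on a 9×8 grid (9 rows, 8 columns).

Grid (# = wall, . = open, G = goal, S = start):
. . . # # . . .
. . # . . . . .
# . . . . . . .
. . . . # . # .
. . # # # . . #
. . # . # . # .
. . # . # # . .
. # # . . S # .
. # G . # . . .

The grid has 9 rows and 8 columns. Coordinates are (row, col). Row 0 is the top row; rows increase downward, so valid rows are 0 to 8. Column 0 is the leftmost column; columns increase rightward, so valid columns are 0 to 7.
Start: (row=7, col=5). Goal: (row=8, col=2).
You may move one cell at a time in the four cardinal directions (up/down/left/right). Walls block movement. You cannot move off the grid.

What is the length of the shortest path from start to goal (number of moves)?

Answer: Shortest path length: 4

Derivation:
BFS from (row=7, col=5) until reaching (row=8, col=2):
  Distance 0: (row=7, col=5)
  Distance 1: (row=7, col=4), (row=8, col=5)
  Distance 2: (row=7, col=3), (row=8, col=6)
  Distance 3: (row=6, col=3), (row=8, col=3), (row=8, col=7)
  Distance 4: (row=5, col=3), (row=7, col=7), (row=8, col=2)  <- goal reached here
One shortest path (4 moves): (row=7, col=5) -> (row=7, col=4) -> (row=7, col=3) -> (row=8, col=3) -> (row=8, col=2)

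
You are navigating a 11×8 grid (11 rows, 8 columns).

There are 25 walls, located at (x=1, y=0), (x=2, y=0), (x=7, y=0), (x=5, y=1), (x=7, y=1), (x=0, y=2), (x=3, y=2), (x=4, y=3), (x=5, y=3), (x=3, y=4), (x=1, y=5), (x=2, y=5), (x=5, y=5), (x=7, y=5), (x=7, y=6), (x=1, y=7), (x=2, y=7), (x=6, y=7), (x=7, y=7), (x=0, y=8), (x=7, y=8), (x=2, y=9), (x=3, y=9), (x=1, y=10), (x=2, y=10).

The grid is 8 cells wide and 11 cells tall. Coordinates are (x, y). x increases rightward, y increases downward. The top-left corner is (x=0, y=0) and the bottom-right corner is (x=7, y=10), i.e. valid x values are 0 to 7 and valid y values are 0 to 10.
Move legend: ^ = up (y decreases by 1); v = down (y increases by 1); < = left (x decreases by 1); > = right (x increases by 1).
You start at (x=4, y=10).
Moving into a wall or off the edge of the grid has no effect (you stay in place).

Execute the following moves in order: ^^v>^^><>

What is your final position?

Start: (x=4, y=10)
  ^ (up): (x=4, y=10) -> (x=4, y=9)
  ^ (up): (x=4, y=9) -> (x=4, y=8)
  v (down): (x=4, y=8) -> (x=4, y=9)
  > (right): (x=4, y=9) -> (x=5, y=9)
  ^ (up): (x=5, y=9) -> (x=5, y=8)
  ^ (up): (x=5, y=8) -> (x=5, y=7)
  > (right): blocked, stay at (x=5, y=7)
  < (left): (x=5, y=7) -> (x=4, y=7)
  > (right): (x=4, y=7) -> (x=5, y=7)
Final: (x=5, y=7)

Answer: Final position: (x=5, y=7)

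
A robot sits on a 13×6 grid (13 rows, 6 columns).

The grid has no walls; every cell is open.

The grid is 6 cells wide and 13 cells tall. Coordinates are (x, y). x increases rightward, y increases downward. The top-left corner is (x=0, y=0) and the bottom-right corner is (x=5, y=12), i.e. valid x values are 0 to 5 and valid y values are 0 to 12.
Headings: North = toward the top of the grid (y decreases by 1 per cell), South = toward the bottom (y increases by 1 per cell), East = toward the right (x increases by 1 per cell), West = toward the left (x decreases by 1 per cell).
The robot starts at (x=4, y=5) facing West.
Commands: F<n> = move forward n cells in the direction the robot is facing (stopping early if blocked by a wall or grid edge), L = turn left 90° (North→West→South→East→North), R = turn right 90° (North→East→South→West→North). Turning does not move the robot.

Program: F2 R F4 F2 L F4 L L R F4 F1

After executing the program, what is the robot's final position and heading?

Answer: Final position: (x=0, y=5), facing South

Derivation:
Start: (x=4, y=5), facing West
  F2: move forward 2, now at (x=2, y=5)
  R: turn right, now facing North
  F4: move forward 4, now at (x=2, y=1)
  F2: move forward 1/2 (blocked), now at (x=2, y=0)
  L: turn left, now facing West
  F4: move forward 2/4 (blocked), now at (x=0, y=0)
  L: turn left, now facing South
  L: turn left, now facing East
  R: turn right, now facing South
  F4: move forward 4, now at (x=0, y=4)
  F1: move forward 1, now at (x=0, y=5)
Final: (x=0, y=5), facing South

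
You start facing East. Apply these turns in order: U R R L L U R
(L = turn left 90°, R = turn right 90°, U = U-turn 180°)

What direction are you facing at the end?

Answer: Final heading: South

Derivation:
Start: East
  U (U-turn (180°)) -> West
  R (right (90° clockwise)) -> North
  R (right (90° clockwise)) -> East
  L (left (90° counter-clockwise)) -> North
  L (left (90° counter-clockwise)) -> West
  U (U-turn (180°)) -> East
  R (right (90° clockwise)) -> South
Final: South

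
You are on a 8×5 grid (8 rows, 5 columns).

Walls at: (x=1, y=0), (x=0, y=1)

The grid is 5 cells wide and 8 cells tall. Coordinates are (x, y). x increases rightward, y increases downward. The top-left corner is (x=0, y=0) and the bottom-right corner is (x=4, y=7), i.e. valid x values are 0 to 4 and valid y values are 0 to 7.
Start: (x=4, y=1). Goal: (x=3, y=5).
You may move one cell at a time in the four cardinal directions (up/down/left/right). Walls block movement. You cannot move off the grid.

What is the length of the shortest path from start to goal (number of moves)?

BFS from (x=4, y=1) until reaching (x=3, y=5):
  Distance 0: (x=4, y=1)
  Distance 1: (x=4, y=0), (x=3, y=1), (x=4, y=2)
  Distance 2: (x=3, y=0), (x=2, y=1), (x=3, y=2), (x=4, y=3)
  Distance 3: (x=2, y=0), (x=1, y=1), (x=2, y=2), (x=3, y=3), (x=4, y=4)
  Distance 4: (x=1, y=2), (x=2, y=3), (x=3, y=4), (x=4, y=5)
  Distance 5: (x=0, y=2), (x=1, y=3), (x=2, y=4), (x=3, y=5), (x=4, y=6)  <- goal reached here
One shortest path (5 moves): (x=4, y=1) -> (x=3, y=1) -> (x=3, y=2) -> (x=3, y=3) -> (x=3, y=4) -> (x=3, y=5)

Answer: Shortest path length: 5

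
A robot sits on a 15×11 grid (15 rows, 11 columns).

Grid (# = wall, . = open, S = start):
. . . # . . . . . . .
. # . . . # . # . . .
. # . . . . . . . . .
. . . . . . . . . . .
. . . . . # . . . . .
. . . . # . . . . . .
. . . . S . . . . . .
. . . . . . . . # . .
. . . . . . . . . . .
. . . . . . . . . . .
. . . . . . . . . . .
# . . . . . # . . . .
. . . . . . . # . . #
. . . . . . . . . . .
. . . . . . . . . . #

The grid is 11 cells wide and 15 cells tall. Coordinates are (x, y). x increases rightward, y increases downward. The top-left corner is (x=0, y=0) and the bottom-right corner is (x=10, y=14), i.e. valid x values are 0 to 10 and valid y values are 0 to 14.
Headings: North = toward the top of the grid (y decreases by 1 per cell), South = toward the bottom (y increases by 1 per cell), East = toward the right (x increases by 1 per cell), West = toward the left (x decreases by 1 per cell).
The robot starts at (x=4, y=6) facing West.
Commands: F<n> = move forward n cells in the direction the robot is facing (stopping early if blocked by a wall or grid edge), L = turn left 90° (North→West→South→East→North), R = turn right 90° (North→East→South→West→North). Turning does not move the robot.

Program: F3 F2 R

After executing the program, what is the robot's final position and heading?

Start: (x=4, y=6), facing West
  F3: move forward 3, now at (x=1, y=6)
  F2: move forward 1/2 (blocked), now at (x=0, y=6)
  R: turn right, now facing North
Final: (x=0, y=6), facing North

Answer: Final position: (x=0, y=6), facing North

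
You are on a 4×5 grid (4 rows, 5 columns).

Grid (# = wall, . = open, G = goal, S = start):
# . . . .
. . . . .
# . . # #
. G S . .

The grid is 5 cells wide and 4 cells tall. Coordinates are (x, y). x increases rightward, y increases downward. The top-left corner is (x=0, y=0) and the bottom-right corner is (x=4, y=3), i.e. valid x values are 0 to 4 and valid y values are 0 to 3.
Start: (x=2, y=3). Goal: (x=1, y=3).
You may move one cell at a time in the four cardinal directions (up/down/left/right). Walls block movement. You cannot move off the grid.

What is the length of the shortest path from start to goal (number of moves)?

BFS from (x=2, y=3) until reaching (x=1, y=3):
  Distance 0: (x=2, y=3)
  Distance 1: (x=2, y=2), (x=1, y=3), (x=3, y=3)  <- goal reached here
One shortest path (1 moves): (x=2, y=3) -> (x=1, y=3)

Answer: Shortest path length: 1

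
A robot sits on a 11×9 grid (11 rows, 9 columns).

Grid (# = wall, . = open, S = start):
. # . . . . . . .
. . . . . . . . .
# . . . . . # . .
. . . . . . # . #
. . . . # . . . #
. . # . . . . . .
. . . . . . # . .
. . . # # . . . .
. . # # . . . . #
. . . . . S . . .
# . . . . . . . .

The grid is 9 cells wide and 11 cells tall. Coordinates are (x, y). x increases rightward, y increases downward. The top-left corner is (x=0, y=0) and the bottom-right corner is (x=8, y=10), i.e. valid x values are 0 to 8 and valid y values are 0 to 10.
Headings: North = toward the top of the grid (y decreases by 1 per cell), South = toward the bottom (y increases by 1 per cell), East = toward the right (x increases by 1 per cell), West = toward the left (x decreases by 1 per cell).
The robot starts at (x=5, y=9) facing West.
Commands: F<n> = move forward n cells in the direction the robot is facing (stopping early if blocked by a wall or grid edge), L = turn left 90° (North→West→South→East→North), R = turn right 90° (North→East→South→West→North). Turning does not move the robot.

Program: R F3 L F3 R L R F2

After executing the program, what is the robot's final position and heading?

Answer: Final position: (x=2, y=6), facing North

Derivation:
Start: (x=5, y=9), facing West
  R: turn right, now facing North
  F3: move forward 3, now at (x=5, y=6)
  L: turn left, now facing West
  F3: move forward 3, now at (x=2, y=6)
  R: turn right, now facing North
  L: turn left, now facing West
  R: turn right, now facing North
  F2: move forward 0/2 (blocked), now at (x=2, y=6)
Final: (x=2, y=6), facing North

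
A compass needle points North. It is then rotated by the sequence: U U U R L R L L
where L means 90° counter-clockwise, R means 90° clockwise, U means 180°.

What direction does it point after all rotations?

Start: North
  U (U-turn (180°)) -> South
  U (U-turn (180°)) -> North
  U (U-turn (180°)) -> South
  R (right (90° clockwise)) -> West
  L (left (90° counter-clockwise)) -> South
  R (right (90° clockwise)) -> West
  L (left (90° counter-clockwise)) -> South
  L (left (90° counter-clockwise)) -> East
Final: East

Answer: Final heading: East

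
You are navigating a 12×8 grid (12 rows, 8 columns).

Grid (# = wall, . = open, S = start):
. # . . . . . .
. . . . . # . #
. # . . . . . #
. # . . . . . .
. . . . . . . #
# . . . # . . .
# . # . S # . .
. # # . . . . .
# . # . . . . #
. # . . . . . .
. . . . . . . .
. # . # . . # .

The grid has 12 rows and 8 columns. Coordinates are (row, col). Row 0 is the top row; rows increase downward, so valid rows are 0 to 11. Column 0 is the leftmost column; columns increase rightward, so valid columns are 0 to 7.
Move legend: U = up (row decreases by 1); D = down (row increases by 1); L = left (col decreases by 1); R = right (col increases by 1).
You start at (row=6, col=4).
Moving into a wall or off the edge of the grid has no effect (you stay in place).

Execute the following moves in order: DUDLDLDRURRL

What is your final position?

Answer: Final position: (row=8, col=5)

Derivation:
Start: (row=6, col=4)
  D (down): (row=6, col=4) -> (row=7, col=4)
  U (up): (row=7, col=4) -> (row=6, col=4)
  D (down): (row=6, col=4) -> (row=7, col=4)
  L (left): (row=7, col=4) -> (row=7, col=3)
  D (down): (row=7, col=3) -> (row=8, col=3)
  L (left): blocked, stay at (row=8, col=3)
  D (down): (row=8, col=3) -> (row=9, col=3)
  R (right): (row=9, col=3) -> (row=9, col=4)
  U (up): (row=9, col=4) -> (row=8, col=4)
  R (right): (row=8, col=4) -> (row=8, col=5)
  R (right): (row=8, col=5) -> (row=8, col=6)
  L (left): (row=8, col=6) -> (row=8, col=5)
Final: (row=8, col=5)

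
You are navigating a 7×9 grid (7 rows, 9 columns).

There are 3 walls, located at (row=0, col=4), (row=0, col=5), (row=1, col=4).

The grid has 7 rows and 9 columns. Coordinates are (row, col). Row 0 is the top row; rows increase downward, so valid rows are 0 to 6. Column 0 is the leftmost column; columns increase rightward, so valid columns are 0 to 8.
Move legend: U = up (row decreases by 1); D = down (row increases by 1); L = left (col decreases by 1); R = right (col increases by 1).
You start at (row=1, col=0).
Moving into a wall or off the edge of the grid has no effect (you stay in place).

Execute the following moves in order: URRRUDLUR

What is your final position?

Start: (row=1, col=0)
  U (up): (row=1, col=0) -> (row=0, col=0)
  R (right): (row=0, col=0) -> (row=0, col=1)
  R (right): (row=0, col=1) -> (row=0, col=2)
  R (right): (row=0, col=2) -> (row=0, col=3)
  U (up): blocked, stay at (row=0, col=3)
  D (down): (row=0, col=3) -> (row=1, col=3)
  L (left): (row=1, col=3) -> (row=1, col=2)
  U (up): (row=1, col=2) -> (row=0, col=2)
  R (right): (row=0, col=2) -> (row=0, col=3)
Final: (row=0, col=3)

Answer: Final position: (row=0, col=3)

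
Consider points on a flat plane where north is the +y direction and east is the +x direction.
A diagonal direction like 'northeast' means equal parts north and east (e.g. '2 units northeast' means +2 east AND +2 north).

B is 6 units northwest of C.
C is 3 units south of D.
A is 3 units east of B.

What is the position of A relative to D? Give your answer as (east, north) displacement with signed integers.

Answer: A is at (east=-3, north=3) relative to D.

Derivation:
Place D at the origin (east=0, north=0).
  C is 3 units south of D: delta (east=+0, north=-3); C at (east=0, north=-3).
  B is 6 units northwest of C: delta (east=-6, north=+6); B at (east=-6, north=3).
  A is 3 units east of B: delta (east=+3, north=+0); A at (east=-3, north=3).
Therefore A relative to D: (east=-3, north=3).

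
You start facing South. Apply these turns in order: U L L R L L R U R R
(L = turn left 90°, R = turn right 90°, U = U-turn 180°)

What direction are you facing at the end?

Answer: Final heading: South

Derivation:
Start: South
  U (U-turn (180°)) -> North
  L (left (90° counter-clockwise)) -> West
  L (left (90° counter-clockwise)) -> South
  R (right (90° clockwise)) -> West
  L (left (90° counter-clockwise)) -> South
  L (left (90° counter-clockwise)) -> East
  R (right (90° clockwise)) -> South
  U (U-turn (180°)) -> North
  R (right (90° clockwise)) -> East
  R (right (90° clockwise)) -> South
Final: South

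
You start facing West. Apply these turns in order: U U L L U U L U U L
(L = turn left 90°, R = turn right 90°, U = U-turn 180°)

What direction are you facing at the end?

Answer: Final heading: West

Derivation:
Start: West
  U (U-turn (180°)) -> East
  U (U-turn (180°)) -> West
  L (left (90° counter-clockwise)) -> South
  L (left (90° counter-clockwise)) -> East
  U (U-turn (180°)) -> West
  U (U-turn (180°)) -> East
  L (left (90° counter-clockwise)) -> North
  U (U-turn (180°)) -> South
  U (U-turn (180°)) -> North
  L (left (90° counter-clockwise)) -> West
Final: West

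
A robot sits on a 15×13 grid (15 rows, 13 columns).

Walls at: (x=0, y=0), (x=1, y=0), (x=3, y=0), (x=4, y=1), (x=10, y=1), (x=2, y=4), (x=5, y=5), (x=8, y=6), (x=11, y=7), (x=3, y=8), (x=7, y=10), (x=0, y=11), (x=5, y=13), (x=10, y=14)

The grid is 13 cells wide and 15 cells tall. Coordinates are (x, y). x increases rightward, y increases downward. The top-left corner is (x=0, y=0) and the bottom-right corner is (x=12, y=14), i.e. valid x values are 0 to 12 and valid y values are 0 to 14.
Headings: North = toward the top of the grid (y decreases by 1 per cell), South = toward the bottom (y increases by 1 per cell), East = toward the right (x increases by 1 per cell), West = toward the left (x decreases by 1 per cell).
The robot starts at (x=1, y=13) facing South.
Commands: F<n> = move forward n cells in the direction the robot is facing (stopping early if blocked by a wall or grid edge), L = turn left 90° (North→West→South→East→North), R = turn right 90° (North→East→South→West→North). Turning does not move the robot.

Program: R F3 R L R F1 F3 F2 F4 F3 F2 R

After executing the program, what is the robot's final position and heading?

Start: (x=1, y=13), facing South
  R: turn right, now facing West
  F3: move forward 1/3 (blocked), now at (x=0, y=13)
  R: turn right, now facing North
  L: turn left, now facing West
  R: turn right, now facing North
  F1: move forward 1, now at (x=0, y=12)
  F3: move forward 0/3 (blocked), now at (x=0, y=12)
  F2: move forward 0/2 (blocked), now at (x=0, y=12)
  F4: move forward 0/4 (blocked), now at (x=0, y=12)
  F3: move forward 0/3 (blocked), now at (x=0, y=12)
  F2: move forward 0/2 (blocked), now at (x=0, y=12)
  R: turn right, now facing East
Final: (x=0, y=12), facing East

Answer: Final position: (x=0, y=12), facing East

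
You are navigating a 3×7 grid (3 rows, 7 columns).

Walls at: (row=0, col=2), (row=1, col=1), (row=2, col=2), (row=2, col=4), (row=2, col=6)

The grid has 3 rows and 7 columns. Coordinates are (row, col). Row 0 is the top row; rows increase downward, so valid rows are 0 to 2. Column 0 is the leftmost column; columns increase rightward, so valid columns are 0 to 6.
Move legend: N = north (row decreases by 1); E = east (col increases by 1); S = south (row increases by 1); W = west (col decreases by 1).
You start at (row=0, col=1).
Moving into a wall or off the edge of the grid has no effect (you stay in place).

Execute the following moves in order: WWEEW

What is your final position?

Start: (row=0, col=1)
  W (west): (row=0, col=1) -> (row=0, col=0)
  W (west): blocked, stay at (row=0, col=0)
  E (east): (row=0, col=0) -> (row=0, col=1)
  E (east): blocked, stay at (row=0, col=1)
  W (west): (row=0, col=1) -> (row=0, col=0)
Final: (row=0, col=0)

Answer: Final position: (row=0, col=0)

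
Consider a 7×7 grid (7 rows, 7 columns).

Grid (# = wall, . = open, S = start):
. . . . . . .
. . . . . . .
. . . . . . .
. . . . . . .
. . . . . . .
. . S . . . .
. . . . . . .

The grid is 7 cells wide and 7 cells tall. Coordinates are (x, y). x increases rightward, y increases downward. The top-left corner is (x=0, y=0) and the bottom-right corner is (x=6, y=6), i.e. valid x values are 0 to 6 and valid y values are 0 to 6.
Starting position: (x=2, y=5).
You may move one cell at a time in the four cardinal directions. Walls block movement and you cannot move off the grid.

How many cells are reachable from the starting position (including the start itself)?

BFS flood-fill from (x=2, y=5):
  Distance 0: (x=2, y=5)
  Distance 1: (x=2, y=4), (x=1, y=5), (x=3, y=5), (x=2, y=6)
  Distance 2: (x=2, y=3), (x=1, y=4), (x=3, y=4), (x=0, y=5), (x=4, y=5), (x=1, y=6), (x=3, y=6)
  Distance 3: (x=2, y=2), (x=1, y=3), (x=3, y=3), (x=0, y=4), (x=4, y=4), (x=5, y=5), (x=0, y=6), (x=4, y=6)
  Distance 4: (x=2, y=1), (x=1, y=2), (x=3, y=2), (x=0, y=3), (x=4, y=3), (x=5, y=4), (x=6, y=5), (x=5, y=6)
  Distance 5: (x=2, y=0), (x=1, y=1), (x=3, y=1), (x=0, y=2), (x=4, y=2), (x=5, y=3), (x=6, y=4), (x=6, y=6)
  Distance 6: (x=1, y=0), (x=3, y=0), (x=0, y=1), (x=4, y=1), (x=5, y=2), (x=6, y=3)
  Distance 7: (x=0, y=0), (x=4, y=0), (x=5, y=1), (x=6, y=2)
  Distance 8: (x=5, y=0), (x=6, y=1)
  Distance 9: (x=6, y=0)
Total reachable: 49 (grid has 49 open cells total)

Answer: Reachable cells: 49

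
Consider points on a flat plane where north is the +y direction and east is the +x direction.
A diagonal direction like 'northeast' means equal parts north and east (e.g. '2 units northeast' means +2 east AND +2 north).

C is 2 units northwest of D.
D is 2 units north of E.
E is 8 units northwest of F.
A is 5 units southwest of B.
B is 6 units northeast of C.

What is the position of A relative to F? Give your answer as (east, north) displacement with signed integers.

Place F at the origin (east=0, north=0).
  E is 8 units northwest of F: delta (east=-8, north=+8); E at (east=-8, north=8).
  D is 2 units north of E: delta (east=+0, north=+2); D at (east=-8, north=10).
  C is 2 units northwest of D: delta (east=-2, north=+2); C at (east=-10, north=12).
  B is 6 units northeast of C: delta (east=+6, north=+6); B at (east=-4, north=18).
  A is 5 units southwest of B: delta (east=-5, north=-5); A at (east=-9, north=13).
Therefore A relative to F: (east=-9, north=13).

Answer: A is at (east=-9, north=13) relative to F.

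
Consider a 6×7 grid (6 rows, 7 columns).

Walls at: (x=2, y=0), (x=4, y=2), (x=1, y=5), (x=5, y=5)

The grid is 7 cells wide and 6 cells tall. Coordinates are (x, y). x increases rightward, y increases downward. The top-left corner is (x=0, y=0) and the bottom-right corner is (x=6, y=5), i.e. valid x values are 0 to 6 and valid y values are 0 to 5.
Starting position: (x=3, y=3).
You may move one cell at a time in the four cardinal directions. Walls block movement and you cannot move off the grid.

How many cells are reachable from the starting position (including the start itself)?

Answer: Reachable cells: 38

Derivation:
BFS flood-fill from (x=3, y=3):
  Distance 0: (x=3, y=3)
  Distance 1: (x=3, y=2), (x=2, y=3), (x=4, y=3), (x=3, y=4)
  Distance 2: (x=3, y=1), (x=2, y=2), (x=1, y=3), (x=5, y=3), (x=2, y=4), (x=4, y=4), (x=3, y=5)
  Distance 3: (x=3, y=0), (x=2, y=1), (x=4, y=1), (x=1, y=2), (x=5, y=2), (x=0, y=3), (x=6, y=3), (x=1, y=4), (x=5, y=4), (x=2, y=5), (x=4, y=5)
  Distance 4: (x=4, y=0), (x=1, y=1), (x=5, y=1), (x=0, y=2), (x=6, y=2), (x=0, y=4), (x=6, y=4)
  Distance 5: (x=1, y=0), (x=5, y=0), (x=0, y=1), (x=6, y=1), (x=0, y=5), (x=6, y=5)
  Distance 6: (x=0, y=0), (x=6, y=0)
Total reachable: 38 (grid has 38 open cells total)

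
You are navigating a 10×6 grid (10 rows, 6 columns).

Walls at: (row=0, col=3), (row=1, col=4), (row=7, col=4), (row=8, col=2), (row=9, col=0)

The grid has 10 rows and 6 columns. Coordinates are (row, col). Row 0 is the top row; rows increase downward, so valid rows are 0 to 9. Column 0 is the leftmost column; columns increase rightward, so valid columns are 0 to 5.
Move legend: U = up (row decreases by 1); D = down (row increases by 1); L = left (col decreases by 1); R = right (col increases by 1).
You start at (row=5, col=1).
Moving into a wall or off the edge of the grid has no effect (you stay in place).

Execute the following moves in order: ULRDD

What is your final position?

Start: (row=5, col=1)
  U (up): (row=5, col=1) -> (row=4, col=1)
  L (left): (row=4, col=1) -> (row=4, col=0)
  R (right): (row=4, col=0) -> (row=4, col=1)
  D (down): (row=4, col=1) -> (row=5, col=1)
  D (down): (row=5, col=1) -> (row=6, col=1)
Final: (row=6, col=1)

Answer: Final position: (row=6, col=1)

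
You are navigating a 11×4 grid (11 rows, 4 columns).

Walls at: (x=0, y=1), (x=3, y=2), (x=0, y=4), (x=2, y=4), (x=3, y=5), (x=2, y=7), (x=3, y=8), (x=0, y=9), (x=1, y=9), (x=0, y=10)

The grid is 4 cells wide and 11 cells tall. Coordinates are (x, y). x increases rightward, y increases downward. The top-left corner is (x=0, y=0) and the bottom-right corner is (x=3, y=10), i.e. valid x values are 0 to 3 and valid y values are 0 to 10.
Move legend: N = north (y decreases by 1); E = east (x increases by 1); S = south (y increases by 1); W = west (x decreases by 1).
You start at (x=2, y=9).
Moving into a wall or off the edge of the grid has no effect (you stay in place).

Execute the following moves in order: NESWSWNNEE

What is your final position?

Answer: Final position: (x=3, y=10)

Derivation:
Start: (x=2, y=9)
  N (north): (x=2, y=9) -> (x=2, y=8)
  E (east): blocked, stay at (x=2, y=8)
  S (south): (x=2, y=8) -> (x=2, y=9)
  W (west): blocked, stay at (x=2, y=9)
  S (south): (x=2, y=9) -> (x=2, y=10)
  W (west): (x=2, y=10) -> (x=1, y=10)
  N (north): blocked, stay at (x=1, y=10)
  N (north): blocked, stay at (x=1, y=10)
  E (east): (x=1, y=10) -> (x=2, y=10)
  E (east): (x=2, y=10) -> (x=3, y=10)
Final: (x=3, y=10)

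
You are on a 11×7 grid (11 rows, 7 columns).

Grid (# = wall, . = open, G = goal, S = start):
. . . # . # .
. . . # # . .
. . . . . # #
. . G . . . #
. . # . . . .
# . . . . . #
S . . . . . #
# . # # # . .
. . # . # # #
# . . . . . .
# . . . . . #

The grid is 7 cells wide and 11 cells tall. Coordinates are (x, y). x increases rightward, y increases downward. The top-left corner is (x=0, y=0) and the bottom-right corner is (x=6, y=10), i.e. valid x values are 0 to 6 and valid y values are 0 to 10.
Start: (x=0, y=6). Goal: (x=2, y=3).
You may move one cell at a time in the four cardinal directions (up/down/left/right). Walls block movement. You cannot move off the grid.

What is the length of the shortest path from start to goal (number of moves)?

BFS from (x=0, y=6) until reaching (x=2, y=3):
  Distance 0: (x=0, y=6)
  Distance 1: (x=1, y=6)
  Distance 2: (x=1, y=5), (x=2, y=6), (x=1, y=7)
  Distance 3: (x=1, y=4), (x=2, y=5), (x=3, y=6), (x=1, y=8)
  Distance 4: (x=1, y=3), (x=0, y=4), (x=3, y=5), (x=4, y=6), (x=0, y=8), (x=1, y=9)
  Distance 5: (x=1, y=2), (x=0, y=3), (x=2, y=3), (x=3, y=4), (x=4, y=5), (x=5, y=6), (x=2, y=9), (x=1, y=10)  <- goal reached here
One shortest path (5 moves): (x=0, y=6) -> (x=1, y=6) -> (x=1, y=5) -> (x=1, y=4) -> (x=1, y=3) -> (x=2, y=3)

Answer: Shortest path length: 5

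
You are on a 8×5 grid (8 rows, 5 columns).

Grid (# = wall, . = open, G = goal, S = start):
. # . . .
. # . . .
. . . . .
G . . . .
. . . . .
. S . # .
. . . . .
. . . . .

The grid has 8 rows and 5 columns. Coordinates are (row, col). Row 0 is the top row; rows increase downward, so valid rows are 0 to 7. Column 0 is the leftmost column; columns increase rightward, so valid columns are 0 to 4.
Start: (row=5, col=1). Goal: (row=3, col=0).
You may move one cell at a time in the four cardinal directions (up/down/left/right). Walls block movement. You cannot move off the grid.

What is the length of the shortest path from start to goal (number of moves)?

BFS from (row=5, col=1) until reaching (row=3, col=0):
  Distance 0: (row=5, col=1)
  Distance 1: (row=4, col=1), (row=5, col=0), (row=5, col=2), (row=6, col=1)
  Distance 2: (row=3, col=1), (row=4, col=0), (row=4, col=2), (row=6, col=0), (row=6, col=2), (row=7, col=1)
  Distance 3: (row=2, col=1), (row=3, col=0), (row=3, col=2), (row=4, col=3), (row=6, col=3), (row=7, col=0), (row=7, col=2)  <- goal reached here
One shortest path (3 moves): (row=5, col=1) -> (row=5, col=0) -> (row=4, col=0) -> (row=3, col=0)

Answer: Shortest path length: 3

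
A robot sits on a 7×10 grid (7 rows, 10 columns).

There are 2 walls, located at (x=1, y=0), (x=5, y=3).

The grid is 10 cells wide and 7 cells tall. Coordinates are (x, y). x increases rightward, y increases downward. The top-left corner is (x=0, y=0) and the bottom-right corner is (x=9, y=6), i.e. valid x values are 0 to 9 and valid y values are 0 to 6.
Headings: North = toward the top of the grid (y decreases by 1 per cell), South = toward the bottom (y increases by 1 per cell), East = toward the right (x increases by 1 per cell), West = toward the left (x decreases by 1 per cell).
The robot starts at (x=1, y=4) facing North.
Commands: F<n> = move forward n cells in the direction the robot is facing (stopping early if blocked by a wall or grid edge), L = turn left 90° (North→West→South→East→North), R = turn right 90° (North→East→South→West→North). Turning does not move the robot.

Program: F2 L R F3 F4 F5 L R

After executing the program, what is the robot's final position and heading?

Answer: Final position: (x=1, y=1), facing North

Derivation:
Start: (x=1, y=4), facing North
  F2: move forward 2, now at (x=1, y=2)
  L: turn left, now facing West
  R: turn right, now facing North
  F3: move forward 1/3 (blocked), now at (x=1, y=1)
  F4: move forward 0/4 (blocked), now at (x=1, y=1)
  F5: move forward 0/5 (blocked), now at (x=1, y=1)
  L: turn left, now facing West
  R: turn right, now facing North
Final: (x=1, y=1), facing North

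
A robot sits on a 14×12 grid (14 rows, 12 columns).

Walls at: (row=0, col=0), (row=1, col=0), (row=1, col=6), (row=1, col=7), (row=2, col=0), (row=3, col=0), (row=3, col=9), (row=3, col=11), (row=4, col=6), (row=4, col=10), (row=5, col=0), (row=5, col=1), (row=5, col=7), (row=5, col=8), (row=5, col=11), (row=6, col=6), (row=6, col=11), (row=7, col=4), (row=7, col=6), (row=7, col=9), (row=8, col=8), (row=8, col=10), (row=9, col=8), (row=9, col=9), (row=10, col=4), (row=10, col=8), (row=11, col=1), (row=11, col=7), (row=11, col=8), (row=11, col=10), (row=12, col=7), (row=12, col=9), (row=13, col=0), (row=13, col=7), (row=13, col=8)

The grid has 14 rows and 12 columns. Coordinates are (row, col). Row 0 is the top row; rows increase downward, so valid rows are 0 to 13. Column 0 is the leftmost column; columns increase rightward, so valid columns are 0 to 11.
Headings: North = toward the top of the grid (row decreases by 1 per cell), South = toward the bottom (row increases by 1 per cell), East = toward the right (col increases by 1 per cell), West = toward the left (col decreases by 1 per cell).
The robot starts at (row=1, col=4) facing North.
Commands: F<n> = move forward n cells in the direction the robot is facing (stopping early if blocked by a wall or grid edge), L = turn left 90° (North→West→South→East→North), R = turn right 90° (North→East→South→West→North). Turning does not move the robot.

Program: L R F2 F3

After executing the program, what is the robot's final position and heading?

Start: (row=1, col=4), facing North
  L: turn left, now facing West
  R: turn right, now facing North
  F2: move forward 1/2 (blocked), now at (row=0, col=4)
  F3: move forward 0/3 (blocked), now at (row=0, col=4)
Final: (row=0, col=4), facing North

Answer: Final position: (row=0, col=4), facing North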